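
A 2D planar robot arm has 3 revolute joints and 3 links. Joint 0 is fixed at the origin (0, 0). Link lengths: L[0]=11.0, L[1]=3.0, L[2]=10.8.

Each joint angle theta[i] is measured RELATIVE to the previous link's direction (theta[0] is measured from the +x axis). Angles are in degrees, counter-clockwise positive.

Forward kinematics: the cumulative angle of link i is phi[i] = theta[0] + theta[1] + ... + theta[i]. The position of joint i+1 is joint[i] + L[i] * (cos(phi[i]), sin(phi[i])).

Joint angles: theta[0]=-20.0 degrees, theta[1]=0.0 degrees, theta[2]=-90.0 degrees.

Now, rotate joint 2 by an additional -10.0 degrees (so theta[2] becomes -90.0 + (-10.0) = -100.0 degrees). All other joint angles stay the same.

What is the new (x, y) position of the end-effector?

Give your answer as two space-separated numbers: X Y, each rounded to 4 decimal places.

joint[0] = (0.0000, 0.0000)  (base)
link 0: phi[0] = -20 = -20 deg
  cos(-20 deg) = 0.9397, sin(-20 deg) = -0.3420
  joint[1] = (0.0000, 0.0000) + 11 * (0.9397, -0.3420) = (0.0000 + 10.3366, 0.0000 + -3.7622) = (10.3366, -3.7622)
link 1: phi[1] = -20 + 0 = -20 deg
  cos(-20 deg) = 0.9397, sin(-20 deg) = -0.3420
  joint[2] = (10.3366, -3.7622) + 3 * (0.9397, -0.3420) = (10.3366 + 2.8191, -3.7622 + -1.0261) = (13.1557, -4.7883)
link 2: phi[2] = -20 + 0 + -100 = -120 deg
  cos(-120 deg) = -0.5000, sin(-120 deg) = -0.8660
  joint[3] = (13.1557, -4.7883) + 10.8 * (-0.5000, -0.8660) = (13.1557 + -5.4000, -4.7883 + -9.3531) = (7.7557, -14.1414)
End effector: (7.7557, -14.1414)

Answer: 7.7557 -14.1414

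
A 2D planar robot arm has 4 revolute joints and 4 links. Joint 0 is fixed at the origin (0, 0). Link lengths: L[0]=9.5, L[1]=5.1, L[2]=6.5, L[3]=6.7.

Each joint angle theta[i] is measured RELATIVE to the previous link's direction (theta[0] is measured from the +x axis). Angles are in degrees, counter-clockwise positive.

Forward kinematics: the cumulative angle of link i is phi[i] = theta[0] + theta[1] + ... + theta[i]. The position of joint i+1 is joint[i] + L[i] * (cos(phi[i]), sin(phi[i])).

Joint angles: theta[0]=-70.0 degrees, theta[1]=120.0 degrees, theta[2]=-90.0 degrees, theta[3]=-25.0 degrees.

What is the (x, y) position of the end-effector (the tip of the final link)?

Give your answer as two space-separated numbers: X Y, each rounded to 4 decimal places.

joint[0] = (0.0000, 0.0000)  (base)
link 0: phi[0] = -70 = -70 deg
  cos(-70 deg) = 0.3420, sin(-70 deg) = -0.9397
  joint[1] = (0.0000, 0.0000) + 9.5 * (0.3420, -0.9397) = (0.0000 + 3.2492, 0.0000 + -8.9271) = (3.2492, -8.9271)
link 1: phi[1] = -70 + 120 = 50 deg
  cos(50 deg) = 0.6428, sin(50 deg) = 0.7660
  joint[2] = (3.2492, -8.9271) + 5.1 * (0.6428, 0.7660) = (3.2492 + 3.2782, -8.9271 + 3.9068) = (6.5274, -5.0203)
link 2: phi[2] = -70 + 120 + -90 = -40 deg
  cos(-40 deg) = 0.7660, sin(-40 deg) = -0.6428
  joint[3] = (6.5274, -5.0203) + 6.5 * (0.7660, -0.6428) = (6.5274 + 4.9793, -5.0203 + -4.1781) = (11.5067, -9.1984)
link 3: phi[3] = -70 + 120 + -90 + -25 = -65 deg
  cos(-65 deg) = 0.4226, sin(-65 deg) = -0.9063
  joint[4] = (11.5067, -9.1984) + 6.7 * (0.4226, -0.9063) = (11.5067 + 2.8315, -9.1984 + -6.0723) = (14.3382, -15.2706)
End effector: (14.3382, -15.2706)

Answer: 14.3382 -15.2706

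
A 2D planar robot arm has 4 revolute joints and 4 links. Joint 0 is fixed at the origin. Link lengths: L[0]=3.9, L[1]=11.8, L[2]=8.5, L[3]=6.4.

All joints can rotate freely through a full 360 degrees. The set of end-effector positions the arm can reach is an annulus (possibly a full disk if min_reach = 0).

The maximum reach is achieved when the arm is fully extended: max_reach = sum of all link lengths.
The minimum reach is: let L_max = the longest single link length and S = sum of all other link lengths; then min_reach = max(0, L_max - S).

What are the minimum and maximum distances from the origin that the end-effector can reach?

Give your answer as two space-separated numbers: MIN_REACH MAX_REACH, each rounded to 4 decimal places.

Link lengths: [3.9, 11.8, 8.5, 6.4]
max_reach = 3.9 + 11.8 + 8.5 + 6.4 = 30.6
L_max = max([3.9, 11.8, 8.5, 6.4]) = 11.8
S (sum of others) = 30.6 - 11.8 = 18.8
min_reach = max(0, 11.8 - 18.8) = max(0, -7) = 0

Answer: 0.0000 30.6000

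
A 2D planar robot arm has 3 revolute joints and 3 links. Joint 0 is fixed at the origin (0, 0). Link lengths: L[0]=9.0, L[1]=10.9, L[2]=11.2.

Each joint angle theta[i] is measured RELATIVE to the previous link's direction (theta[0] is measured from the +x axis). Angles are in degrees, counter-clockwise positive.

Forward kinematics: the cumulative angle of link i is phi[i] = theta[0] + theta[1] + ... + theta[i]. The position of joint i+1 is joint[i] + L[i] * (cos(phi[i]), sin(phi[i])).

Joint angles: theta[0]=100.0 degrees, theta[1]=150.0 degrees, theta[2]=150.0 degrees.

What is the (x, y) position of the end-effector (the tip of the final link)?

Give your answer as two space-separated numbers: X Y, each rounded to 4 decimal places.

joint[0] = (0.0000, 0.0000)  (base)
link 0: phi[0] = 100 = 100 deg
  cos(100 deg) = -0.1736, sin(100 deg) = 0.9848
  joint[1] = (0.0000, 0.0000) + 9 * (-0.1736, 0.9848) = (0.0000 + -1.5628, 0.0000 + 8.8633) = (-1.5628, 8.8633)
link 1: phi[1] = 100 + 150 = 250 deg
  cos(250 deg) = -0.3420, sin(250 deg) = -0.9397
  joint[2] = (-1.5628, 8.8633) + 10.9 * (-0.3420, -0.9397) = (-1.5628 + -3.7280, 8.8633 + -10.2426) = (-5.2909, -1.3794)
link 2: phi[2] = 100 + 150 + 150 = 400 deg
  cos(400 deg) = 0.7660, sin(400 deg) = 0.6428
  joint[3] = (-5.2909, -1.3794) + 11.2 * (0.7660, 0.6428) = (-5.2909 + 8.5797, -1.3794 + 7.1992) = (3.2888, 5.8198)
End effector: (3.2888, 5.8198)

Answer: 3.2888 5.8198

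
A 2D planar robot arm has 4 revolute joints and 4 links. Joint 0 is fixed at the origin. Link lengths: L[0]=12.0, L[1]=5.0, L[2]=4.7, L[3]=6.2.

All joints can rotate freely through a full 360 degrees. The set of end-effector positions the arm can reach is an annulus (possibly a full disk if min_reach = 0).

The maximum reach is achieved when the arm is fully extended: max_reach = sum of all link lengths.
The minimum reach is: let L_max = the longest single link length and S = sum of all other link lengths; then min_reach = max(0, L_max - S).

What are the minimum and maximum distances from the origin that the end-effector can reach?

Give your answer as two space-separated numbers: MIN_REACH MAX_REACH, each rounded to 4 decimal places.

Link lengths: [12.0, 5.0, 4.7, 6.2]
max_reach = 12 + 5 + 4.7 + 6.2 = 27.9
L_max = max([12.0, 5.0, 4.7, 6.2]) = 12
S (sum of others) = 27.9 - 12 = 15.9
min_reach = max(0, 12 - 15.9) = max(0, -3.9) = 0

Answer: 0.0000 27.9000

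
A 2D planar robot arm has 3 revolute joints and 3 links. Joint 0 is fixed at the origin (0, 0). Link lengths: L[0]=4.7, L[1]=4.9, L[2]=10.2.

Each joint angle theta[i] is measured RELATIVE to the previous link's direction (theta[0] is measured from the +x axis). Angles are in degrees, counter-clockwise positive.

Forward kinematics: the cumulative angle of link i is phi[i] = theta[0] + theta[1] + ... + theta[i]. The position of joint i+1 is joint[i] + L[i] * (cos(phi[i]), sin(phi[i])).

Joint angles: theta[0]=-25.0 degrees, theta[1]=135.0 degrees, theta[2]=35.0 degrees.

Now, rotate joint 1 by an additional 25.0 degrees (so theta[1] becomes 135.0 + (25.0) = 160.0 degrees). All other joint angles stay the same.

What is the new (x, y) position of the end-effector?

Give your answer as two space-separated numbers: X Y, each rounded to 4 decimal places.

joint[0] = (0.0000, 0.0000)  (base)
link 0: phi[0] = -25 = -25 deg
  cos(-25 deg) = 0.9063, sin(-25 deg) = -0.4226
  joint[1] = (0.0000, 0.0000) + 4.7 * (0.9063, -0.4226) = (0.0000 + 4.2596, 0.0000 + -1.9863) = (4.2596, -1.9863)
link 1: phi[1] = -25 + 160 = 135 deg
  cos(135 deg) = -0.7071, sin(135 deg) = 0.7071
  joint[2] = (4.2596, -1.9863) + 4.9 * (-0.7071, 0.7071) = (4.2596 + -3.4648, -1.9863 + 3.4648) = (0.7948, 1.4785)
link 2: phi[2] = -25 + 160 + 35 = 170 deg
  cos(170 deg) = -0.9848, sin(170 deg) = 0.1736
  joint[3] = (0.7948, 1.4785) + 10.2 * (-0.9848, 0.1736) = (0.7948 + -10.0450, 1.4785 + 1.7712) = (-9.2502, 3.2497)
End effector: (-9.2502, 3.2497)

Answer: -9.2502 3.2497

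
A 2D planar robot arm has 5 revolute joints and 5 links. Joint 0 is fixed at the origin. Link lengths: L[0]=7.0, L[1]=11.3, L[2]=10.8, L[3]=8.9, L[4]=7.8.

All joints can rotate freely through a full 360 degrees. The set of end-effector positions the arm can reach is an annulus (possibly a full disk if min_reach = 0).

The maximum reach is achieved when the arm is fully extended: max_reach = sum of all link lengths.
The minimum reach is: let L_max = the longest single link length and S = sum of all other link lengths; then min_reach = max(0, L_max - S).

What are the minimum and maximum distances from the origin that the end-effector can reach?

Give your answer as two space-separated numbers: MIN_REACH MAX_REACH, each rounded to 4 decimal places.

Link lengths: [7.0, 11.3, 10.8, 8.9, 7.8]
max_reach = 7 + 11.3 + 10.8 + 8.9 + 7.8 = 45.8
L_max = max([7.0, 11.3, 10.8, 8.9, 7.8]) = 11.3
S (sum of others) = 45.8 - 11.3 = 34.5
min_reach = max(0, 11.3 - 34.5) = max(0, -23.2) = 0

Answer: 0.0000 45.8000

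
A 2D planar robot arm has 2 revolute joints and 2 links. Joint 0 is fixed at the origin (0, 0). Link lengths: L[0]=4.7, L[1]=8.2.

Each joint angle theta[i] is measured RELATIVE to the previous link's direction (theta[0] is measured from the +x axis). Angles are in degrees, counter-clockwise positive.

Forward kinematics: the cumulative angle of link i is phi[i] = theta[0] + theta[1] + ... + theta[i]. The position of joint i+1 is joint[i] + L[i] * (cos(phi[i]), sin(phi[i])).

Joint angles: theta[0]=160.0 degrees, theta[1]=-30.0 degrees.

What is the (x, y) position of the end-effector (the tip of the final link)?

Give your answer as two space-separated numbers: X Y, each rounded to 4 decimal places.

Answer: -9.6874 7.8891

Derivation:
joint[0] = (0.0000, 0.0000)  (base)
link 0: phi[0] = 160 = 160 deg
  cos(160 deg) = -0.9397, sin(160 deg) = 0.3420
  joint[1] = (0.0000, 0.0000) + 4.7 * (-0.9397, 0.3420) = (0.0000 + -4.4166, 0.0000 + 1.6075) = (-4.4166, 1.6075)
link 1: phi[1] = 160 + -30 = 130 deg
  cos(130 deg) = -0.6428, sin(130 deg) = 0.7660
  joint[2] = (-4.4166, 1.6075) + 8.2 * (-0.6428, 0.7660) = (-4.4166 + -5.2709, 1.6075 + 6.2816) = (-9.6874, 7.8891)
End effector: (-9.6874, 7.8891)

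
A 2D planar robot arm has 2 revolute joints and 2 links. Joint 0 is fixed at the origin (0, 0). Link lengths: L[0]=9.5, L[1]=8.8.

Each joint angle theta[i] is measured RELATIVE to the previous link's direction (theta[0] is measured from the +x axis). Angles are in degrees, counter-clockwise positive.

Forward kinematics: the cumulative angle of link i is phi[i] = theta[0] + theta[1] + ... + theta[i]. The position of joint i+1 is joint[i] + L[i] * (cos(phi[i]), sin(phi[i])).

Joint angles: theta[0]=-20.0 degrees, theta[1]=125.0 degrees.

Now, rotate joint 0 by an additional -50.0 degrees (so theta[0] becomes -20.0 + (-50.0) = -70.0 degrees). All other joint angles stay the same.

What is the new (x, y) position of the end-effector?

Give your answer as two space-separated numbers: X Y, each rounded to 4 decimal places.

Answer: 8.2967 -1.7185

Derivation:
joint[0] = (0.0000, 0.0000)  (base)
link 0: phi[0] = -70 = -70 deg
  cos(-70 deg) = 0.3420, sin(-70 deg) = -0.9397
  joint[1] = (0.0000, 0.0000) + 9.5 * (0.3420, -0.9397) = (0.0000 + 3.2492, 0.0000 + -8.9271) = (3.2492, -8.9271)
link 1: phi[1] = -70 + 125 = 55 deg
  cos(55 deg) = 0.5736, sin(55 deg) = 0.8192
  joint[2] = (3.2492, -8.9271) + 8.8 * (0.5736, 0.8192) = (3.2492 + 5.0475, -8.9271 + 7.2085) = (8.2967, -1.7185)
End effector: (8.2967, -1.7185)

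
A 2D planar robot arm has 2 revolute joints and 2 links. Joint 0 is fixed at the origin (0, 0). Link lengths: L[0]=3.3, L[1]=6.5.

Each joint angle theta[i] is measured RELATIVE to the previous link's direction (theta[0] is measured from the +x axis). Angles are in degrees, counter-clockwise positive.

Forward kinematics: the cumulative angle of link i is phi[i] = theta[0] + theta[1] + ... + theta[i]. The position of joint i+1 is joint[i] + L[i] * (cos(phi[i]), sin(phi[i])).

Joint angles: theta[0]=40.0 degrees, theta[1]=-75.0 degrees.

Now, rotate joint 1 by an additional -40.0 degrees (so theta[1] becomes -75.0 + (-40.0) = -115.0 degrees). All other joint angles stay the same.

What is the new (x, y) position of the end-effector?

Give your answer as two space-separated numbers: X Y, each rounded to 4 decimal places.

joint[0] = (0.0000, 0.0000)  (base)
link 0: phi[0] = 40 = 40 deg
  cos(40 deg) = 0.7660, sin(40 deg) = 0.6428
  joint[1] = (0.0000, 0.0000) + 3.3 * (0.7660, 0.6428) = (0.0000 + 2.5279, 0.0000 + 2.1212) = (2.5279, 2.1212)
link 1: phi[1] = 40 + -115 = -75 deg
  cos(-75 deg) = 0.2588, sin(-75 deg) = -0.9659
  joint[2] = (2.5279, 2.1212) + 6.5 * (0.2588, -0.9659) = (2.5279 + 1.6823, 2.1212 + -6.2785) = (4.2103, -4.1573)
End effector: (4.2103, -4.1573)

Answer: 4.2103 -4.1573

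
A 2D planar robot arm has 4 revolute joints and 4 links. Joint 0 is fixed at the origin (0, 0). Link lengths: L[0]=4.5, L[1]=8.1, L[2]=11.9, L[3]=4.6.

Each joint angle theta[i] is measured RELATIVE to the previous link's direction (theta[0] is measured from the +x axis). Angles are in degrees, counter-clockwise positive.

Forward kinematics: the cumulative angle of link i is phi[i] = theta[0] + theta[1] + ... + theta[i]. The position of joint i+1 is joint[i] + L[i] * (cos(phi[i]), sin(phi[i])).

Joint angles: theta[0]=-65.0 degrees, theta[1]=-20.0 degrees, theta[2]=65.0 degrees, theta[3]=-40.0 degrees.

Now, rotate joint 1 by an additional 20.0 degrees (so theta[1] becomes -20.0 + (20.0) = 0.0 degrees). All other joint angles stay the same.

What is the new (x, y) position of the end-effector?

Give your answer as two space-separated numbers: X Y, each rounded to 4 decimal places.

Answer: 20.7488 -14.3763

Derivation:
joint[0] = (0.0000, 0.0000)  (base)
link 0: phi[0] = -65 = -65 deg
  cos(-65 deg) = 0.4226, sin(-65 deg) = -0.9063
  joint[1] = (0.0000, 0.0000) + 4.5 * (0.4226, -0.9063) = (0.0000 + 1.9018, 0.0000 + -4.0784) = (1.9018, -4.0784)
link 1: phi[1] = -65 + 0 = -65 deg
  cos(-65 deg) = 0.4226, sin(-65 deg) = -0.9063
  joint[2] = (1.9018, -4.0784) + 8.1 * (0.4226, -0.9063) = (1.9018 + 3.4232, -4.0784 + -7.3411) = (5.3250, -11.4195)
link 2: phi[2] = -65 + 0 + 65 = 0 deg
  cos(0 deg) = 1.0000, sin(0 deg) = 0.0000
  joint[3] = (5.3250, -11.4195) + 11.9 * (1.0000, 0.0000) = (5.3250 + 11.9000, -11.4195 + 0.0000) = (17.2250, -11.4195)
link 3: phi[3] = -65 + 0 + 65 + -40 = -40 deg
  cos(-40 deg) = 0.7660, sin(-40 deg) = -0.6428
  joint[4] = (17.2250, -11.4195) + 4.6 * (0.7660, -0.6428) = (17.2250 + 3.5238, -11.4195 + -2.9568) = (20.7488, -14.3763)
End effector: (20.7488, -14.3763)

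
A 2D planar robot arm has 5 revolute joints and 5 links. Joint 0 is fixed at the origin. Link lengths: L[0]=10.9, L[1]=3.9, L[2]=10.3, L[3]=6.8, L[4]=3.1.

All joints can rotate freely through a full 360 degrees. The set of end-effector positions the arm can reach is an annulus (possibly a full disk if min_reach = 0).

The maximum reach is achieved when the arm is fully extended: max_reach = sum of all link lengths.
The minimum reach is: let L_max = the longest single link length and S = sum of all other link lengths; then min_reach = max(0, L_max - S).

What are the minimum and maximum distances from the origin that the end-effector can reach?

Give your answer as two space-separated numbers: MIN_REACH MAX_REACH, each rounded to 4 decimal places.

Answer: 0.0000 35.0000

Derivation:
Link lengths: [10.9, 3.9, 10.3, 6.8, 3.1]
max_reach = 10.9 + 3.9 + 10.3 + 6.8 + 3.1 = 35
L_max = max([10.9, 3.9, 10.3, 6.8, 3.1]) = 10.9
S (sum of others) = 35 - 10.9 = 24.1
min_reach = max(0, 10.9 - 24.1) = max(0, -13.2) = 0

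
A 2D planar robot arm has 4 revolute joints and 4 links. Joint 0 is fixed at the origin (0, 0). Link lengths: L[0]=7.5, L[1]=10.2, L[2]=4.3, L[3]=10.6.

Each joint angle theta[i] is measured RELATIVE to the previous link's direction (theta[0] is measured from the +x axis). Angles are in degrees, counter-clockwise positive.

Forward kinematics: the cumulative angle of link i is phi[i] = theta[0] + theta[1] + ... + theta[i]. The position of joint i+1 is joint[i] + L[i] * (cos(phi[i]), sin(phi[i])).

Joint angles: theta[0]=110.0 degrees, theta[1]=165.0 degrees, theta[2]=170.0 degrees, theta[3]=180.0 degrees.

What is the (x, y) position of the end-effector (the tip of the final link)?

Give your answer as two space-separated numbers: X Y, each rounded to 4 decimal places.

Answer: -2.2252 -9.3895

Derivation:
joint[0] = (0.0000, 0.0000)  (base)
link 0: phi[0] = 110 = 110 deg
  cos(110 deg) = -0.3420, sin(110 deg) = 0.9397
  joint[1] = (0.0000, 0.0000) + 7.5 * (-0.3420, 0.9397) = (0.0000 + -2.5652, 0.0000 + 7.0477) = (-2.5652, 7.0477)
link 1: phi[1] = 110 + 165 = 275 deg
  cos(275 deg) = 0.0872, sin(275 deg) = -0.9962
  joint[2] = (-2.5652, 7.0477) + 10.2 * (0.0872, -0.9962) = (-2.5652 + 0.8890, 7.0477 + -10.1612) = (-1.6762, -3.1135)
link 2: phi[2] = 110 + 165 + 170 = 445 deg
  cos(445 deg) = 0.0872, sin(445 deg) = 0.9962
  joint[3] = (-1.6762, -3.1135) + 4.3 * (0.0872, 0.9962) = (-1.6762 + 0.3748, -3.1135 + 4.2836) = (-1.3014, 1.1701)
link 3: phi[3] = 110 + 165 + 170 + 180 = 625 deg
  cos(625 deg) = -0.0872, sin(625 deg) = -0.9962
  joint[4] = (-1.3014, 1.1701) + 10.6 * (-0.0872, -0.9962) = (-1.3014 + -0.9239, 1.1701 + -10.5597) = (-2.2252, -9.3895)
End effector: (-2.2252, -9.3895)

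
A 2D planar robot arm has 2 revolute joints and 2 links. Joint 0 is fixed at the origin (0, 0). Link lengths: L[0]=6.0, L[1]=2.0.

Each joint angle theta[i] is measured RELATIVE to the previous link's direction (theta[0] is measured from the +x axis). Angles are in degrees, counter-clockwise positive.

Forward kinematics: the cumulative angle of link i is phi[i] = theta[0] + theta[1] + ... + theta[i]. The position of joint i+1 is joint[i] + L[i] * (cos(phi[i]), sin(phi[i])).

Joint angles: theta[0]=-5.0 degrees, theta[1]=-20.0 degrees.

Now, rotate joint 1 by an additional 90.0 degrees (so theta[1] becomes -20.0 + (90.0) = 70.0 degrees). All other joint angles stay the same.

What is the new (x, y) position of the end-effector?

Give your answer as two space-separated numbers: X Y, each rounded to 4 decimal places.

joint[0] = (0.0000, 0.0000)  (base)
link 0: phi[0] = -5 = -5 deg
  cos(-5 deg) = 0.9962, sin(-5 deg) = -0.0872
  joint[1] = (0.0000, 0.0000) + 6 * (0.9962, -0.0872) = (0.0000 + 5.9772, 0.0000 + -0.5229) = (5.9772, -0.5229)
link 1: phi[1] = -5 + 70 = 65 deg
  cos(65 deg) = 0.4226, sin(65 deg) = 0.9063
  joint[2] = (5.9772, -0.5229) + 2 * (0.4226, 0.9063) = (5.9772 + 0.8452, -0.5229 + 1.8126) = (6.8224, 1.2897)
End effector: (6.8224, 1.2897)

Answer: 6.8224 1.2897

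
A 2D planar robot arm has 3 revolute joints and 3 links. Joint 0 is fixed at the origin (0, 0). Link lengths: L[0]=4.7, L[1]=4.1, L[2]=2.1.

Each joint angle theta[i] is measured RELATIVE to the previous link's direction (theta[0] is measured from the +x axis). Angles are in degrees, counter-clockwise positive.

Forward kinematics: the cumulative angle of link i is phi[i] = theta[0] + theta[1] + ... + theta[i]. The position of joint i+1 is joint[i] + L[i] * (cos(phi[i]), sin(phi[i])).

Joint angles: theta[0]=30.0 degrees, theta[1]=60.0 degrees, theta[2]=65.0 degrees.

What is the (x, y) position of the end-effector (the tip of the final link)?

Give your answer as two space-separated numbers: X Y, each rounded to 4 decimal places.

Answer: 2.1671 7.3375

Derivation:
joint[0] = (0.0000, 0.0000)  (base)
link 0: phi[0] = 30 = 30 deg
  cos(30 deg) = 0.8660, sin(30 deg) = 0.5000
  joint[1] = (0.0000, 0.0000) + 4.7 * (0.8660, 0.5000) = (0.0000 + 4.0703, 0.0000 + 2.3500) = (4.0703, 2.3500)
link 1: phi[1] = 30 + 60 = 90 deg
  cos(90 deg) = 0.0000, sin(90 deg) = 1.0000
  joint[2] = (4.0703, 2.3500) + 4.1 * (0.0000, 1.0000) = (4.0703 + 0.0000, 2.3500 + 4.1000) = (4.0703, 6.4500)
link 2: phi[2] = 30 + 60 + 65 = 155 deg
  cos(155 deg) = -0.9063, sin(155 deg) = 0.4226
  joint[3] = (4.0703, 6.4500) + 2.1 * (-0.9063, 0.4226) = (4.0703 + -1.9032, 6.4500 + 0.8875) = (2.1671, 7.3375)
End effector: (2.1671, 7.3375)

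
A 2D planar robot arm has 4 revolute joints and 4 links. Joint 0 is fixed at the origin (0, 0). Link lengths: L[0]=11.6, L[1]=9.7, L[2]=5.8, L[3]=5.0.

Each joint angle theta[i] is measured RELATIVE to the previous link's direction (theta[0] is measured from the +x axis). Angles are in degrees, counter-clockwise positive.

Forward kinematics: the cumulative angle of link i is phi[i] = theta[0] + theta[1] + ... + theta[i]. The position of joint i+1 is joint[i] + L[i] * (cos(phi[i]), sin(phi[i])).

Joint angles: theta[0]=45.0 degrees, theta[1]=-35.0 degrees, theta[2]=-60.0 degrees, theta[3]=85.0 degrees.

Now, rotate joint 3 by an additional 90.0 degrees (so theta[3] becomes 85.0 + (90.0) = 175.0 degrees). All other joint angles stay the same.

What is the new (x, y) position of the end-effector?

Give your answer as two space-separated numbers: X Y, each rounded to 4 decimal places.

Answer: 18.6154 9.5395

Derivation:
joint[0] = (0.0000, 0.0000)  (base)
link 0: phi[0] = 45 = 45 deg
  cos(45 deg) = 0.7071, sin(45 deg) = 0.7071
  joint[1] = (0.0000, 0.0000) + 11.6 * (0.7071, 0.7071) = (0.0000 + 8.2024, 0.0000 + 8.2024) = (8.2024, 8.2024)
link 1: phi[1] = 45 + -35 = 10 deg
  cos(10 deg) = 0.9848, sin(10 deg) = 0.1736
  joint[2] = (8.2024, 8.2024) + 9.7 * (0.9848, 0.1736) = (8.2024 + 9.5526, 8.2024 + 1.6844) = (17.7551, 9.8868)
link 2: phi[2] = 45 + -35 + -60 = -50 deg
  cos(-50 deg) = 0.6428, sin(-50 deg) = -0.7660
  joint[3] = (17.7551, 9.8868) + 5.8 * (0.6428, -0.7660) = (17.7551 + 3.7282, 9.8868 + -4.4431) = (21.4832, 5.4438)
link 3: phi[3] = 45 + -35 + -60 + 175 = 125 deg
  cos(125 deg) = -0.5736, sin(125 deg) = 0.8192
  joint[4] = (21.4832, 5.4438) + 5 * (-0.5736, 0.8192) = (21.4832 + -2.8679, 5.4438 + 4.0958) = (18.6154, 9.5395)
End effector: (18.6154, 9.5395)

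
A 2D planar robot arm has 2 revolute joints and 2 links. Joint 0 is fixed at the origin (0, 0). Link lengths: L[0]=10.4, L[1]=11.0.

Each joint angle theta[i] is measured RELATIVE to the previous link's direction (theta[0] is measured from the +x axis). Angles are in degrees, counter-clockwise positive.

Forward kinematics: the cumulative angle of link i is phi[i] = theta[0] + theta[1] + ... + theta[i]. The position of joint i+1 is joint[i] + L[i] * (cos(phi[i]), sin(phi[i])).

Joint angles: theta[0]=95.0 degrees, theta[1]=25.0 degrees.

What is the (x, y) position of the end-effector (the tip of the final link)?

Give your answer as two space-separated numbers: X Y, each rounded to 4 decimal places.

Answer: -6.4064 19.8867

Derivation:
joint[0] = (0.0000, 0.0000)  (base)
link 0: phi[0] = 95 = 95 deg
  cos(95 deg) = -0.0872, sin(95 deg) = 0.9962
  joint[1] = (0.0000, 0.0000) + 10.4 * (-0.0872, 0.9962) = (0.0000 + -0.9064, 0.0000 + 10.3604) = (-0.9064, 10.3604)
link 1: phi[1] = 95 + 25 = 120 deg
  cos(120 deg) = -0.5000, sin(120 deg) = 0.8660
  joint[2] = (-0.9064, 10.3604) + 11 * (-0.5000, 0.8660) = (-0.9064 + -5.5000, 10.3604 + 9.5263) = (-6.4064, 19.8867)
End effector: (-6.4064, 19.8867)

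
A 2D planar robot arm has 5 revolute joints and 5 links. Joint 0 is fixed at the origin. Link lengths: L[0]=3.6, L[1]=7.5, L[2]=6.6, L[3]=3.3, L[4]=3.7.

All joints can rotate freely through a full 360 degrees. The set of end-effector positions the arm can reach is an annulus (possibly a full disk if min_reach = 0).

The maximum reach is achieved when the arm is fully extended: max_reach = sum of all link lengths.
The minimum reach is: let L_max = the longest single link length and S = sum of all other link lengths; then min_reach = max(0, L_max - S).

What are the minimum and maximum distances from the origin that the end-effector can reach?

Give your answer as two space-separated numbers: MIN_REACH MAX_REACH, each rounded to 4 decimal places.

Link lengths: [3.6, 7.5, 6.6, 3.3, 3.7]
max_reach = 3.6 + 7.5 + 6.6 + 3.3 + 3.7 = 24.7
L_max = max([3.6, 7.5, 6.6, 3.3, 3.7]) = 7.5
S (sum of others) = 24.7 - 7.5 = 17.2
min_reach = max(0, 7.5 - 17.2) = max(0, -9.7) = 0

Answer: 0.0000 24.7000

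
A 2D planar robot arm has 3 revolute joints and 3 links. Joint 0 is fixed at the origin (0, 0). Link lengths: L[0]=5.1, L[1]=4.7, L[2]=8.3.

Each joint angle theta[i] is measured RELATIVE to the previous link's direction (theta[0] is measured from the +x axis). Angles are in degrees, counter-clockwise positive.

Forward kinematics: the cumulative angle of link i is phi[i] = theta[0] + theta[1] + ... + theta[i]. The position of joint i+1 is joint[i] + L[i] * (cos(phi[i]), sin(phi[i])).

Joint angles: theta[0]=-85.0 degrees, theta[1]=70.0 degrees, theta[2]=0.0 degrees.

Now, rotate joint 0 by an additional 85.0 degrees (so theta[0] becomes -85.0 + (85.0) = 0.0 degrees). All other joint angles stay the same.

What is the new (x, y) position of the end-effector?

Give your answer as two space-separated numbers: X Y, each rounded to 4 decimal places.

Answer: 9.5463 12.2160

Derivation:
joint[0] = (0.0000, 0.0000)  (base)
link 0: phi[0] = 0 = 0 deg
  cos(0 deg) = 1.0000, sin(0 deg) = 0.0000
  joint[1] = (0.0000, 0.0000) + 5.1 * (1.0000, 0.0000) = (0.0000 + 5.1000, 0.0000 + 0.0000) = (5.1000, 0.0000)
link 1: phi[1] = 0 + 70 = 70 deg
  cos(70 deg) = 0.3420, sin(70 deg) = 0.9397
  joint[2] = (5.1000, 0.0000) + 4.7 * (0.3420, 0.9397) = (5.1000 + 1.6075, 0.0000 + 4.4166) = (6.7075, 4.4166)
link 2: phi[2] = 0 + 70 + 0 = 70 deg
  cos(70 deg) = 0.3420, sin(70 deg) = 0.9397
  joint[3] = (6.7075, 4.4166) + 8.3 * (0.3420, 0.9397) = (6.7075 + 2.8388, 4.4166 + 7.7994) = (9.5463, 12.2160)
End effector: (9.5463, 12.2160)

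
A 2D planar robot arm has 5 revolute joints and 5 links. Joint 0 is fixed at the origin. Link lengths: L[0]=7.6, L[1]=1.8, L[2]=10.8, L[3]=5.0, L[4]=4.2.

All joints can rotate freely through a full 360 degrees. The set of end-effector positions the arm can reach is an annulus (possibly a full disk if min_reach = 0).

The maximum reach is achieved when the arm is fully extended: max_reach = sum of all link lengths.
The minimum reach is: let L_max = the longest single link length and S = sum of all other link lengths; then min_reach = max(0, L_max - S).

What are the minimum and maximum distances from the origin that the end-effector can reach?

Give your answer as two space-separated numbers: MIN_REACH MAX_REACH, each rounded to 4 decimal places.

Answer: 0.0000 29.4000

Derivation:
Link lengths: [7.6, 1.8, 10.8, 5.0, 4.2]
max_reach = 7.6 + 1.8 + 10.8 + 5 + 4.2 = 29.4
L_max = max([7.6, 1.8, 10.8, 5.0, 4.2]) = 10.8
S (sum of others) = 29.4 - 10.8 = 18.6
min_reach = max(0, 10.8 - 18.6) = max(0, -7.8) = 0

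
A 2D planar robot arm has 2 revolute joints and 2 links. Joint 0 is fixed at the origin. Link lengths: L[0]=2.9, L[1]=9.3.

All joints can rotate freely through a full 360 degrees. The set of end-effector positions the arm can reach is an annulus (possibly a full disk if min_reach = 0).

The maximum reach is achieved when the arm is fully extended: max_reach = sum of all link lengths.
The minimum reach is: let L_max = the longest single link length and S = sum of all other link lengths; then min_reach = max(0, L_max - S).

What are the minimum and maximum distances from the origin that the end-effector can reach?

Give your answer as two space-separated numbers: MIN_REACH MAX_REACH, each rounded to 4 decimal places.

Link lengths: [2.9, 9.3]
max_reach = 2.9 + 9.3 = 12.2
L_max = max([2.9, 9.3]) = 9.3
S (sum of others) = 12.2 - 9.3 = 2.9
min_reach = max(0, 9.3 - 2.9) = max(0, 6.4) = 6.4

Answer: 6.4000 12.2000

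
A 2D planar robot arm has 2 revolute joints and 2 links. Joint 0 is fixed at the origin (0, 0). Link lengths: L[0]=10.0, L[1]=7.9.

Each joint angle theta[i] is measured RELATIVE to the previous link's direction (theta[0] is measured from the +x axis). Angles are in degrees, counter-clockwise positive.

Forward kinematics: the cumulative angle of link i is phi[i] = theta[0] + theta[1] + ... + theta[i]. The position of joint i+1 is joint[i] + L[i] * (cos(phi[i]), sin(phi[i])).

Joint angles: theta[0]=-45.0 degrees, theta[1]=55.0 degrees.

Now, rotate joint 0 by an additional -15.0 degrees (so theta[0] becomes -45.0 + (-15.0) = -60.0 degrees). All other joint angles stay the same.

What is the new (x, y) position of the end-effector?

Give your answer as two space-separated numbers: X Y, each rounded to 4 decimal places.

Answer: 12.8699 -9.3488

Derivation:
joint[0] = (0.0000, 0.0000)  (base)
link 0: phi[0] = -60 = -60 deg
  cos(-60 deg) = 0.5000, sin(-60 deg) = -0.8660
  joint[1] = (0.0000, 0.0000) + 10 * (0.5000, -0.8660) = (0.0000 + 5.0000, 0.0000 + -8.6603) = (5.0000, -8.6603)
link 1: phi[1] = -60 + 55 = -5 deg
  cos(-5 deg) = 0.9962, sin(-5 deg) = -0.0872
  joint[2] = (5.0000, -8.6603) + 7.9 * (0.9962, -0.0872) = (5.0000 + 7.8699, -8.6603 + -0.6885) = (12.8699, -9.3488)
End effector: (12.8699, -9.3488)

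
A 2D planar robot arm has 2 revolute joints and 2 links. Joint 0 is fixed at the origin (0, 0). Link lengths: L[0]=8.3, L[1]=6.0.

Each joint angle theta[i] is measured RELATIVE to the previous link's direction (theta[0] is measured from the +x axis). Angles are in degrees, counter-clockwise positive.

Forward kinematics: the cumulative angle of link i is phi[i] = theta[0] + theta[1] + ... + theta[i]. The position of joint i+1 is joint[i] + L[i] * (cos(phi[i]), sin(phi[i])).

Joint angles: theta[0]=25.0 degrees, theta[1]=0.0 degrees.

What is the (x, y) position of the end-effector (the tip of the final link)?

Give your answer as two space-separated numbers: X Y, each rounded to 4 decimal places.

joint[0] = (0.0000, 0.0000)  (base)
link 0: phi[0] = 25 = 25 deg
  cos(25 deg) = 0.9063, sin(25 deg) = 0.4226
  joint[1] = (0.0000, 0.0000) + 8.3 * (0.9063, 0.4226) = (0.0000 + 7.5224, 0.0000 + 3.5077) = (7.5224, 3.5077)
link 1: phi[1] = 25 + 0 = 25 deg
  cos(25 deg) = 0.9063, sin(25 deg) = 0.4226
  joint[2] = (7.5224, 3.5077) + 6 * (0.9063, 0.4226) = (7.5224 + 5.4378, 3.5077 + 2.5357) = (12.9602, 6.0434)
End effector: (12.9602, 6.0434)

Answer: 12.9602 6.0434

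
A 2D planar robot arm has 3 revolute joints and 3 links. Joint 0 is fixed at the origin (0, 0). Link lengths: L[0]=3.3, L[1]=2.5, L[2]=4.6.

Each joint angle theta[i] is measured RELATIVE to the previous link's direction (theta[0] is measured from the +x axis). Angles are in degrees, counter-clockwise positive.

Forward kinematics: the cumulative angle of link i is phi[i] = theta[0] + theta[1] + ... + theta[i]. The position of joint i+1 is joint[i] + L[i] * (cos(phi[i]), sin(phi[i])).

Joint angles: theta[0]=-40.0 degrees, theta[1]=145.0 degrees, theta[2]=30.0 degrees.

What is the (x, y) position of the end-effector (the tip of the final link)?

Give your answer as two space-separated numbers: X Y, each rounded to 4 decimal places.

Answer: -1.3718 3.5463

Derivation:
joint[0] = (0.0000, 0.0000)  (base)
link 0: phi[0] = -40 = -40 deg
  cos(-40 deg) = 0.7660, sin(-40 deg) = -0.6428
  joint[1] = (0.0000, 0.0000) + 3.3 * (0.7660, -0.6428) = (0.0000 + 2.5279, 0.0000 + -2.1212) = (2.5279, -2.1212)
link 1: phi[1] = -40 + 145 = 105 deg
  cos(105 deg) = -0.2588, sin(105 deg) = 0.9659
  joint[2] = (2.5279, -2.1212) + 2.5 * (-0.2588, 0.9659) = (2.5279 + -0.6470, -2.1212 + 2.4148) = (1.8809, 0.2936)
link 2: phi[2] = -40 + 145 + 30 = 135 deg
  cos(135 deg) = -0.7071, sin(135 deg) = 0.7071
  joint[3] = (1.8809, 0.2936) + 4.6 * (-0.7071, 0.7071) = (1.8809 + -3.2527, 0.2936 + 3.2527) = (-1.3718, 3.5463)
End effector: (-1.3718, 3.5463)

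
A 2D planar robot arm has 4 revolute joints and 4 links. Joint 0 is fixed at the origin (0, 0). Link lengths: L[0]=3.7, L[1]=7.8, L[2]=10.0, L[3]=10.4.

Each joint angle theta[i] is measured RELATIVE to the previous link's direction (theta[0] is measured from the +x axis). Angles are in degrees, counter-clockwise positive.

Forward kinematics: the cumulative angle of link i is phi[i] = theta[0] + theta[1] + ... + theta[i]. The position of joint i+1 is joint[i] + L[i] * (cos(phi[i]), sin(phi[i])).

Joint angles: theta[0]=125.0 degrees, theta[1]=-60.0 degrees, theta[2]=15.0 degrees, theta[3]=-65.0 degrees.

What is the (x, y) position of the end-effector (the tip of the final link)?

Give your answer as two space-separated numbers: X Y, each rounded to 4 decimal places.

Answer: 12.9563 22.6399

Derivation:
joint[0] = (0.0000, 0.0000)  (base)
link 0: phi[0] = 125 = 125 deg
  cos(125 deg) = -0.5736, sin(125 deg) = 0.8192
  joint[1] = (0.0000, 0.0000) + 3.7 * (-0.5736, 0.8192) = (0.0000 + -2.1222, 0.0000 + 3.0309) = (-2.1222, 3.0309)
link 1: phi[1] = 125 + -60 = 65 deg
  cos(65 deg) = 0.4226, sin(65 deg) = 0.9063
  joint[2] = (-2.1222, 3.0309) + 7.8 * (0.4226, 0.9063) = (-2.1222 + 3.2964, 3.0309 + 7.0692) = (1.1742, 10.1001)
link 2: phi[2] = 125 + -60 + 15 = 80 deg
  cos(80 deg) = 0.1736, sin(80 deg) = 0.9848
  joint[3] = (1.1742, 10.1001) + 10 * (0.1736, 0.9848) = (1.1742 + 1.7365, 10.1001 + 9.8481) = (2.9107, 19.9481)
link 3: phi[3] = 125 + -60 + 15 + -65 = 15 deg
  cos(15 deg) = 0.9659, sin(15 deg) = 0.2588
  joint[4] = (2.9107, 19.9481) + 10.4 * (0.9659, 0.2588) = (2.9107 + 10.0456, 19.9481 + 2.6917) = (12.9563, 22.6399)
End effector: (12.9563, 22.6399)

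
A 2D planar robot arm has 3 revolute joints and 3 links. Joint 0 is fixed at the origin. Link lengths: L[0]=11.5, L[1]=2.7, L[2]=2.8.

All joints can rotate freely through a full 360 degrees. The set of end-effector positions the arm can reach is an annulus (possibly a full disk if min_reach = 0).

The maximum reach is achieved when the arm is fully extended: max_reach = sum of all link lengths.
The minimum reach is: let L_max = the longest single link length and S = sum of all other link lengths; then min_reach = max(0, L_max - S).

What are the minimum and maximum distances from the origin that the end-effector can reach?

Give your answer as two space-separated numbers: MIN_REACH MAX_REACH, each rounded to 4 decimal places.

Answer: 6.0000 17.0000

Derivation:
Link lengths: [11.5, 2.7, 2.8]
max_reach = 11.5 + 2.7 + 2.8 = 17
L_max = max([11.5, 2.7, 2.8]) = 11.5
S (sum of others) = 17 - 11.5 = 5.5
min_reach = max(0, 11.5 - 5.5) = max(0, 6) = 6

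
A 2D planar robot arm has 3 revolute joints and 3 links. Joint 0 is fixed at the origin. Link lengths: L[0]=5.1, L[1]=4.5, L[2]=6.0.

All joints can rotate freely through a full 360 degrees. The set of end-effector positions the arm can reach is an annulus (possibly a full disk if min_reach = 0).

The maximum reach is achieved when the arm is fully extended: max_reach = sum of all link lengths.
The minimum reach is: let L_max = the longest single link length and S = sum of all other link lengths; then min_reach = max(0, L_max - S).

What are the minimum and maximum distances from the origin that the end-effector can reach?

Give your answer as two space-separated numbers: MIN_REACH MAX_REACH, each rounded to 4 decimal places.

Answer: 0.0000 15.6000

Derivation:
Link lengths: [5.1, 4.5, 6.0]
max_reach = 5.1 + 4.5 + 6 = 15.6
L_max = max([5.1, 4.5, 6.0]) = 6
S (sum of others) = 15.6 - 6 = 9.6
min_reach = max(0, 6 - 9.6) = max(0, -3.6) = 0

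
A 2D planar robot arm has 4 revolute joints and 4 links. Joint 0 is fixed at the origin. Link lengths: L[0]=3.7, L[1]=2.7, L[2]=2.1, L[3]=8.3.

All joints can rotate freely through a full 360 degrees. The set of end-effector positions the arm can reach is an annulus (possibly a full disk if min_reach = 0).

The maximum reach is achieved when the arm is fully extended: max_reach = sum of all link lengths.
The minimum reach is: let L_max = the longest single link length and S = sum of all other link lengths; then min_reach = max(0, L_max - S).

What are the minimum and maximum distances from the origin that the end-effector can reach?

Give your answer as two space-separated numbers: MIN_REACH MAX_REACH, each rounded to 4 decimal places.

Answer: 0.0000 16.8000

Derivation:
Link lengths: [3.7, 2.7, 2.1, 8.3]
max_reach = 3.7 + 2.7 + 2.1 + 8.3 = 16.8
L_max = max([3.7, 2.7, 2.1, 8.3]) = 8.3
S (sum of others) = 16.8 - 8.3 = 8.5
min_reach = max(0, 8.3 - 8.5) = max(0, -0.2) = 0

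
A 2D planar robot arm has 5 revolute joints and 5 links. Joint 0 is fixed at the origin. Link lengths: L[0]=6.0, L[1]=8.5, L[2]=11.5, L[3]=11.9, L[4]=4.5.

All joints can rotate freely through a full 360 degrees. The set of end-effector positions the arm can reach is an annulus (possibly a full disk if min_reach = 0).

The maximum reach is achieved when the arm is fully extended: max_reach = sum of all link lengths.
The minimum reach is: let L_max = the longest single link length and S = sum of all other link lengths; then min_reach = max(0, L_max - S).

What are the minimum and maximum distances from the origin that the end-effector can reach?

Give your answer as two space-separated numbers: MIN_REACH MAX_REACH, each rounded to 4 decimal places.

Link lengths: [6.0, 8.5, 11.5, 11.9, 4.5]
max_reach = 6 + 8.5 + 11.5 + 11.9 + 4.5 = 42.4
L_max = max([6.0, 8.5, 11.5, 11.9, 4.5]) = 11.9
S (sum of others) = 42.4 - 11.9 = 30.5
min_reach = max(0, 11.9 - 30.5) = max(0, -18.6) = 0

Answer: 0.0000 42.4000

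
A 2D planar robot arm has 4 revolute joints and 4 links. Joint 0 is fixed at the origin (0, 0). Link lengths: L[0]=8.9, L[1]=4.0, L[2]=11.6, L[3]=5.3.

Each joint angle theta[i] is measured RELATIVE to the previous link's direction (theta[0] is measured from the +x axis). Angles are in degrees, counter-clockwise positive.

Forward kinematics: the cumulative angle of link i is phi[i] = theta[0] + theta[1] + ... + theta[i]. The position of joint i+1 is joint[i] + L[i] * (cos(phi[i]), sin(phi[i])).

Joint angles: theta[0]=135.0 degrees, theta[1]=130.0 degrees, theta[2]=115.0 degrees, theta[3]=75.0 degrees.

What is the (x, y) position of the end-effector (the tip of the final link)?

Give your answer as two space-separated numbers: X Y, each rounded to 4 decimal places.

Answer: 3.7966 11.5557

Derivation:
joint[0] = (0.0000, 0.0000)  (base)
link 0: phi[0] = 135 = 135 deg
  cos(135 deg) = -0.7071, sin(135 deg) = 0.7071
  joint[1] = (0.0000, 0.0000) + 8.9 * (-0.7071, 0.7071) = (0.0000 + -6.2933, 0.0000 + 6.2933) = (-6.2933, 6.2933)
link 1: phi[1] = 135 + 130 = 265 deg
  cos(265 deg) = -0.0872, sin(265 deg) = -0.9962
  joint[2] = (-6.2933, 6.2933) + 4 * (-0.0872, -0.9962) = (-6.2933 + -0.3486, 6.2933 + -3.9848) = (-6.6419, 2.3085)
link 2: phi[2] = 135 + 130 + 115 = 380 deg
  cos(380 deg) = 0.9397, sin(380 deg) = 0.3420
  joint[3] = (-6.6419, 2.3085) + 11.6 * (0.9397, 0.3420) = (-6.6419 + 10.9004, 2.3085 + 3.9674) = (4.2586, 6.2759)
link 3: phi[3] = 135 + 130 + 115 + 75 = 455 deg
  cos(455 deg) = -0.0872, sin(455 deg) = 0.9962
  joint[4] = (4.2586, 6.2759) + 5.3 * (-0.0872, 0.9962) = (4.2586 + -0.4619, 6.2759 + 5.2798) = (3.7966, 11.5557)
End effector: (3.7966, 11.5557)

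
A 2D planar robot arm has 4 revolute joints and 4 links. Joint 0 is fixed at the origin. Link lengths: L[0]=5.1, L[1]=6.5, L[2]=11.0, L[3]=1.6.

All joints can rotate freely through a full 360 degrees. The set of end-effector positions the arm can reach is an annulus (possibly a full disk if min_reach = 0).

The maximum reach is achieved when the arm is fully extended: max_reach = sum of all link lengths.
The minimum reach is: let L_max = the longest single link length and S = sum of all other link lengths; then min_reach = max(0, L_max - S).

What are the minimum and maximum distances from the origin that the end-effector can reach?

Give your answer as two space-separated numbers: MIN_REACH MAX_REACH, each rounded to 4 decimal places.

Answer: 0.0000 24.2000

Derivation:
Link lengths: [5.1, 6.5, 11.0, 1.6]
max_reach = 5.1 + 6.5 + 11 + 1.6 = 24.2
L_max = max([5.1, 6.5, 11.0, 1.6]) = 11
S (sum of others) = 24.2 - 11 = 13.2
min_reach = max(0, 11 - 13.2) = max(0, -2.2) = 0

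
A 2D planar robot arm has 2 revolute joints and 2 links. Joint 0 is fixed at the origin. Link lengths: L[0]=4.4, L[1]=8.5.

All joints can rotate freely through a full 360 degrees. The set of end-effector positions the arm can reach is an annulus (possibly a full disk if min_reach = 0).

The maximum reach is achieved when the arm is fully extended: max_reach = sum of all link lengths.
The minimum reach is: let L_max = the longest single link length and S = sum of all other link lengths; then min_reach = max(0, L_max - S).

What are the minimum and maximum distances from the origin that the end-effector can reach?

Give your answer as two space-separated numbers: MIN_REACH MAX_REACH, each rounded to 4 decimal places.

Answer: 4.1000 12.9000

Derivation:
Link lengths: [4.4, 8.5]
max_reach = 4.4 + 8.5 = 12.9
L_max = max([4.4, 8.5]) = 8.5
S (sum of others) = 12.9 - 8.5 = 4.4
min_reach = max(0, 8.5 - 4.4) = max(0, 4.1) = 4.1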